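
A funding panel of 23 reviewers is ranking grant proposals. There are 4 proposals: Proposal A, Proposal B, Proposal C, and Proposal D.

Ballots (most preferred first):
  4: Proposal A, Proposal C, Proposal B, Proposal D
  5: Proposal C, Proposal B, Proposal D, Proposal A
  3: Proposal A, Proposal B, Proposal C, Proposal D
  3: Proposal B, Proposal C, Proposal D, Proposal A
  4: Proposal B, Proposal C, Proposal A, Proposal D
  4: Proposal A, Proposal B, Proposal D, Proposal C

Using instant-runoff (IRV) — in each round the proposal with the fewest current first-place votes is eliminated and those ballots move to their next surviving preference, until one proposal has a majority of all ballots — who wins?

Proposal B

Round 1: Proposal A 11, Proposal B 7, Proposal C 5, Proposal D 0. Proposal D eliminated.
Round 2: Proposal A 11, Proposal B 7, Proposal C 5. Proposal C eliminated.
Round 3: Proposal A 11, Proposal B 12. Proposal B has a majority (≥12).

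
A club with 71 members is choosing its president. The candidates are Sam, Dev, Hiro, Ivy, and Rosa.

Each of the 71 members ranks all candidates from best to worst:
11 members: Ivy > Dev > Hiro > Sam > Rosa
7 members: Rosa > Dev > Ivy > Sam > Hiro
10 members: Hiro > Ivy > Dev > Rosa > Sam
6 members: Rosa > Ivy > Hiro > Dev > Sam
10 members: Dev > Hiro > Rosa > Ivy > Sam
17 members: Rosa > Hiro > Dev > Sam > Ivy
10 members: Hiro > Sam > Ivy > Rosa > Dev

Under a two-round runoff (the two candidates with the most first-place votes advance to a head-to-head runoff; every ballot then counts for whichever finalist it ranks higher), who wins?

Hiro

Round 1 first-place votes: Sam 0, Dev 10, Hiro 20, Ivy 11, Rosa 30. Rosa and Hiro advance.
Runoff: Rosa is ranked above Hiro on 30 ballots, Hiro above Rosa on 41.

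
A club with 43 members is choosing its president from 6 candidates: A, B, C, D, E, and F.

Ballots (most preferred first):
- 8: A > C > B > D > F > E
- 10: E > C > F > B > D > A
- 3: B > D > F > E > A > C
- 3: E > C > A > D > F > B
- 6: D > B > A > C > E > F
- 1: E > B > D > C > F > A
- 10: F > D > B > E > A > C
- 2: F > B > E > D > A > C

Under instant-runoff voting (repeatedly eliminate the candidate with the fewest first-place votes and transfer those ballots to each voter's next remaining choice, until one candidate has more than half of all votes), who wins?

D

Round 1: A 8, B 3, C 0, D 6, E 14, F 12. C eliminated.
Round 2: A 8, B 3, D 6, E 14, F 12. B eliminated.
Round 3: A 8, D 9, E 14, F 12. A eliminated.
Round 4: D 17, E 14, F 12. F eliminated.
Round 5: D 27, E 16. D has a majority (≥22).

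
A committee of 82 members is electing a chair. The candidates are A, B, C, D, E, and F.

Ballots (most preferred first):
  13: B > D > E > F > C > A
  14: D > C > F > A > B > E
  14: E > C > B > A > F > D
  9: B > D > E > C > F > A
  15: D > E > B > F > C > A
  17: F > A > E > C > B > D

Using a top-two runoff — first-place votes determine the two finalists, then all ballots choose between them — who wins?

B

Round 1 first-place votes: A 0, B 22, C 0, D 29, E 14, F 17. D and B advance.
Runoff: D is ranked above B on 29 ballots, B above D on 53.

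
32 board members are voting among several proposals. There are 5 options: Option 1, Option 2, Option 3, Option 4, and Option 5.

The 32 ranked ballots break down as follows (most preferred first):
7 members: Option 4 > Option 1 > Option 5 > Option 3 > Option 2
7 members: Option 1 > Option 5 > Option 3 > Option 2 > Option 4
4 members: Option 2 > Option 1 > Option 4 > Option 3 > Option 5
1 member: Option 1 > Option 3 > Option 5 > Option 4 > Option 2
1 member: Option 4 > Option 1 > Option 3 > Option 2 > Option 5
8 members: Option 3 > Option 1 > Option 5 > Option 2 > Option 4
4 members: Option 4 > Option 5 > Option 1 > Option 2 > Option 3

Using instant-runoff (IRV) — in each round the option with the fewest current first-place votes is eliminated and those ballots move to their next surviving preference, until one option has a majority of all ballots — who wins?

Round 1: Option 1 8, Option 2 4, Option 3 8, Option 4 12, Option 5 0. Option 5 eliminated.
Round 2: Option 1 8, Option 2 4, Option 3 8, Option 4 12. Option 2 eliminated.
Round 3: Option 1 12, Option 3 8, Option 4 12. Option 3 eliminated.
Round 4: Option 1 20, Option 4 12. Option 1 has a majority (≥17).

Option 1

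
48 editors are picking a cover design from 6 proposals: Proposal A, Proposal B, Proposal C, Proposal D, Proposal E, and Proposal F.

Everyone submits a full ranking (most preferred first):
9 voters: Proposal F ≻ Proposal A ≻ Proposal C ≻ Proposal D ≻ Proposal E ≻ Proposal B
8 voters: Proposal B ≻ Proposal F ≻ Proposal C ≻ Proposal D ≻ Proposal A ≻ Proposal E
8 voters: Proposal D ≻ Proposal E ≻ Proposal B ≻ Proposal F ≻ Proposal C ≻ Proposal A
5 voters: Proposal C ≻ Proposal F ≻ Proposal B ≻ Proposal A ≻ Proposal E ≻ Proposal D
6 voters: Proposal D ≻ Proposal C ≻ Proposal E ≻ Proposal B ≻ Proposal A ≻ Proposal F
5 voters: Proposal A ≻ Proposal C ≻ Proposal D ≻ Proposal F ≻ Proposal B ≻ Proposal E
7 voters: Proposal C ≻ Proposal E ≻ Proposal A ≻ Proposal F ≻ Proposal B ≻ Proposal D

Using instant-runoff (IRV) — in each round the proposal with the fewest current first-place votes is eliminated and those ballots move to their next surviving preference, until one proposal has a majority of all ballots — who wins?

Round 1: Proposal A 5, Proposal B 8, Proposal C 12, Proposal D 14, Proposal E 0, Proposal F 9. Proposal E eliminated.
Round 2: Proposal A 5, Proposal B 8, Proposal C 12, Proposal D 14, Proposal F 9. Proposal A eliminated.
Round 3: Proposal B 8, Proposal C 17, Proposal D 14, Proposal F 9. Proposal B eliminated.
Round 4: Proposal C 17, Proposal D 14, Proposal F 17. Proposal D eliminated.
Round 5: Proposal C 23, Proposal F 25. Proposal F has a majority (≥25).

Proposal F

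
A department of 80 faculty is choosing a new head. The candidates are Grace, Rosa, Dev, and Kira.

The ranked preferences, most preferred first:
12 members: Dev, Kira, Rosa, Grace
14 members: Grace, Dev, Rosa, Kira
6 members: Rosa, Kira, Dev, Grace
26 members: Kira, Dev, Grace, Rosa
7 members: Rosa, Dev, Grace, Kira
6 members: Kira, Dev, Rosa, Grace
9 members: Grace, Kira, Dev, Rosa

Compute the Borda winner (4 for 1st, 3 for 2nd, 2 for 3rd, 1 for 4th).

Grace: 12×1 + 14×4 + 6×1 + 26×2 + 7×2 + 6×1 + 9×4 = 182
Rosa: 12×2 + 14×2 + 6×4 + 26×1 + 7×4 + 6×2 + 9×1 = 151
Dev: 12×4 + 14×3 + 6×2 + 26×3 + 7×3 + 6×3 + 9×2 = 237
Kira: 12×3 + 14×1 + 6×3 + 26×4 + 7×1 + 6×4 + 9×3 = 230

Dev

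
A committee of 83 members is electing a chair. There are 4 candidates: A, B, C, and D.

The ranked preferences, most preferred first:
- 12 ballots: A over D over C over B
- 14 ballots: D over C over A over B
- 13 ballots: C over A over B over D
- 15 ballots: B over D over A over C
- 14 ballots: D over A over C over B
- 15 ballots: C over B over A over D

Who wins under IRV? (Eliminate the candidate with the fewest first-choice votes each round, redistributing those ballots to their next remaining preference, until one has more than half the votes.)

Round 1: A 12, B 15, C 28, D 28. A eliminated.
Round 2: B 15, C 28, D 40. B eliminated.
Round 3: C 28, D 55. D has a majority (≥42).

D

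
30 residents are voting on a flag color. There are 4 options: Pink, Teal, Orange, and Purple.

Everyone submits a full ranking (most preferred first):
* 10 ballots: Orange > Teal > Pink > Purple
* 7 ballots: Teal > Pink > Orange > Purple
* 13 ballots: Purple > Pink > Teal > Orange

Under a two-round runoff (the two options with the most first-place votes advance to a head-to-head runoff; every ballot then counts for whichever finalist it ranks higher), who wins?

Round 1 first-place votes: Pink 0, Teal 7, Orange 10, Purple 13. Purple and Orange advance.
Runoff: Purple is ranked above Orange on 13 ballots, Orange above Purple on 17.

Orange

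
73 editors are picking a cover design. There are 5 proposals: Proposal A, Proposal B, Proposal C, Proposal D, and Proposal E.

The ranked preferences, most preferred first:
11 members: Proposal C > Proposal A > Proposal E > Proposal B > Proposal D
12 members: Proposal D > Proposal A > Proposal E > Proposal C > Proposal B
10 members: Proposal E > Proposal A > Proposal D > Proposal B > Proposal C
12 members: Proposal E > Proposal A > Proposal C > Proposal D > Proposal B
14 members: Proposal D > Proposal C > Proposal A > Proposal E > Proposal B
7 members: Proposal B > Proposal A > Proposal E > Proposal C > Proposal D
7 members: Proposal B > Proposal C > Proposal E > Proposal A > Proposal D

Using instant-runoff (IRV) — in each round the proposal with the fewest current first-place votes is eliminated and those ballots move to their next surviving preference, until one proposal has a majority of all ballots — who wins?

Round 1: Proposal A 0, Proposal B 14, Proposal C 11, Proposal D 26, Proposal E 22. Proposal A eliminated.
Round 2: Proposal B 14, Proposal C 11, Proposal D 26, Proposal E 22. Proposal C eliminated.
Round 3: Proposal B 14, Proposal D 26, Proposal E 33. Proposal B eliminated.
Round 4: Proposal D 26, Proposal E 47. Proposal E has a majority (≥37).

Proposal E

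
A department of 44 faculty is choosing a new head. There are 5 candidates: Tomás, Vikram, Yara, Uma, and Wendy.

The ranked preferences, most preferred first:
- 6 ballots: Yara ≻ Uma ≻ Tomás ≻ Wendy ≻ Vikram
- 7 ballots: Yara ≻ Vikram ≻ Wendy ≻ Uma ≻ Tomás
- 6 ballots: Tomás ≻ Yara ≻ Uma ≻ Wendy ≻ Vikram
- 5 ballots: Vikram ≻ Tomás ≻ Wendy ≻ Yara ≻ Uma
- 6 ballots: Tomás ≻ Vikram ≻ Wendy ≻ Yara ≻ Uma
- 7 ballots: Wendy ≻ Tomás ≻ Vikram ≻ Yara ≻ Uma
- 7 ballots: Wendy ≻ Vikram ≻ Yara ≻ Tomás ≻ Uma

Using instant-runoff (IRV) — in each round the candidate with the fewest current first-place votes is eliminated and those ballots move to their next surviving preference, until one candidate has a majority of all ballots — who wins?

Round 1: Tomás 12, Vikram 5, Yara 13, Uma 0, Wendy 14. Uma eliminated.
Round 2: Tomás 12, Vikram 5, Yara 13, Wendy 14. Vikram eliminated.
Round 3: Tomás 17, Yara 13, Wendy 14. Yara eliminated.
Round 4: Tomás 23, Wendy 21. Tomás has a majority (≥23).

Tomás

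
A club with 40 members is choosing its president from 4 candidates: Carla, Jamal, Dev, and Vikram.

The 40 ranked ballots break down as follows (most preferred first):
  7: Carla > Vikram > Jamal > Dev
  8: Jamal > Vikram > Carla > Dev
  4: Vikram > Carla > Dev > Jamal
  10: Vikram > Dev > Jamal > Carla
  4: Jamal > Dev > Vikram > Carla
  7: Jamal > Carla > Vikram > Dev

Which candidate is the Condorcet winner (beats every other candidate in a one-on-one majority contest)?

Vikram

Vikram vs Carla: 26–14
Vikram vs Jamal: 21–19
Vikram vs Dev: 36–4
Vikram beats every other candidate.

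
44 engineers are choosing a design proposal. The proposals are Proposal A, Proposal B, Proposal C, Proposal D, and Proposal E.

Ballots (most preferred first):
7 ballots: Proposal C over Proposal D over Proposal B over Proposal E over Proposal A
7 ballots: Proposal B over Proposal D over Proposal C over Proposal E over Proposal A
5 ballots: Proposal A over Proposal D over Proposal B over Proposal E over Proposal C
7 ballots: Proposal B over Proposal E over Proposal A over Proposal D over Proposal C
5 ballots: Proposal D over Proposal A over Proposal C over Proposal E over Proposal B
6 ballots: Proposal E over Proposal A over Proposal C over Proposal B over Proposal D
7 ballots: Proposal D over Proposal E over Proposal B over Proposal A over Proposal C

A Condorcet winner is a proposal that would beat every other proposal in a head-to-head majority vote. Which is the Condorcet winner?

Proposal D

Proposal D vs Proposal A: 26–18
Proposal D vs Proposal B: 24–20
Proposal D vs Proposal C: 31–13
Proposal D vs Proposal E: 31–13
Proposal D beats every other proposal.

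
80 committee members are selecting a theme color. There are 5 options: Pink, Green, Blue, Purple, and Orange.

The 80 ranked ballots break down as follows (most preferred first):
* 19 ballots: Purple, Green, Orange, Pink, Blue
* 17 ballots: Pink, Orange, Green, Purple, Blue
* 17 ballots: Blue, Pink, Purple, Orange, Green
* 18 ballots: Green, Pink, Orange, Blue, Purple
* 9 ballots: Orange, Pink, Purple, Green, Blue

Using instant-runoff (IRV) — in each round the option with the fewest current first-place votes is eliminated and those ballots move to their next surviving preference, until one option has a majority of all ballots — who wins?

Pink

Round 1: Pink 17, Green 18, Blue 17, Purple 19, Orange 9. Orange eliminated.
Round 2: Pink 26, Green 18, Blue 17, Purple 19. Blue eliminated.
Round 3: Pink 43, Green 18, Purple 19. Pink has a majority (≥41).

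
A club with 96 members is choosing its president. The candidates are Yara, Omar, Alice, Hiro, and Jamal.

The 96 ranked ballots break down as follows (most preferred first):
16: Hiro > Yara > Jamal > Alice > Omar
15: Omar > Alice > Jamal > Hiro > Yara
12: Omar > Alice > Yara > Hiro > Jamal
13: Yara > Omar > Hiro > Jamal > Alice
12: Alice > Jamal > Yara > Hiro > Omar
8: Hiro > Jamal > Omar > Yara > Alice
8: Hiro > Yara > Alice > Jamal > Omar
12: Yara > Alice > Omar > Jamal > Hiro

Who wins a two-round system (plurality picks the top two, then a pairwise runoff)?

Omar

Round 1 first-place votes: Yara 25, Omar 27, Alice 12, Hiro 32, Jamal 0. Hiro and Omar advance.
Runoff: Hiro is ranked above Omar on 44 ballots, Omar above Hiro on 52.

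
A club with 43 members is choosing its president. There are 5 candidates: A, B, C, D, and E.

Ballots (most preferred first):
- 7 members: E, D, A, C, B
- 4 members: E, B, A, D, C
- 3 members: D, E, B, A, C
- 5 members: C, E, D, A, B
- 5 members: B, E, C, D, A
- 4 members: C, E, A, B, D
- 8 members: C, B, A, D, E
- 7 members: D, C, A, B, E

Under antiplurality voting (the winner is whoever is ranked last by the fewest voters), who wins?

Last-place votes: A 5, B 12, C 7, D 4, E 15.

D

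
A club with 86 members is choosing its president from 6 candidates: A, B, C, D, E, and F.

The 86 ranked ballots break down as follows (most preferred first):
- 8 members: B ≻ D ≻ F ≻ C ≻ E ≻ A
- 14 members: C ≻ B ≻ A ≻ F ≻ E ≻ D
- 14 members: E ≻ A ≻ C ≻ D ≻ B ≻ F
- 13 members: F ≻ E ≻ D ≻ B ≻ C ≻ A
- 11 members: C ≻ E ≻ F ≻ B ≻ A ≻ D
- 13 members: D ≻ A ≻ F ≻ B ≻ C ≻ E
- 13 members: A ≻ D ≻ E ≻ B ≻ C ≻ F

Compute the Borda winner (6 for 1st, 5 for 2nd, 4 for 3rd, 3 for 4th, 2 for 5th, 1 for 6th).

A: 8×1 + 14×4 + 14×5 + 13×1 + 11×2 + 13×5 + 13×6 = 312
B: 8×6 + 14×5 + 14×2 + 13×3 + 11×3 + 13×3 + 13×3 = 296
C: 8×3 + 14×6 + 14×4 + 13×2 + 11×6 + 13×2 + 13×2 = 308
D: 8×5 + 14×1 + 14×3 + 13×4 + 11×1 + 13×6 + 13×5 = 302
E: 8×2 + 14×2 + 14×6 + 13×5 + 11×5 + 13×1 + 13×4 = 313
F: 8×4 + 14×3 + 14×1 + 13×6 + 11×4 + 13×4 + 13×1 = 275

E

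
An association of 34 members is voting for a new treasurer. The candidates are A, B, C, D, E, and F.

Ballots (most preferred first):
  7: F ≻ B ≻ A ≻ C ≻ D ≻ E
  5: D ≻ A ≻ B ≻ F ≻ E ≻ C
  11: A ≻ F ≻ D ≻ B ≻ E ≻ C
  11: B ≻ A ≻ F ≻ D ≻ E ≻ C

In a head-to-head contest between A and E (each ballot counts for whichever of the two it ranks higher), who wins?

A

A is ranked above E on 34 ballots; E above A on 0.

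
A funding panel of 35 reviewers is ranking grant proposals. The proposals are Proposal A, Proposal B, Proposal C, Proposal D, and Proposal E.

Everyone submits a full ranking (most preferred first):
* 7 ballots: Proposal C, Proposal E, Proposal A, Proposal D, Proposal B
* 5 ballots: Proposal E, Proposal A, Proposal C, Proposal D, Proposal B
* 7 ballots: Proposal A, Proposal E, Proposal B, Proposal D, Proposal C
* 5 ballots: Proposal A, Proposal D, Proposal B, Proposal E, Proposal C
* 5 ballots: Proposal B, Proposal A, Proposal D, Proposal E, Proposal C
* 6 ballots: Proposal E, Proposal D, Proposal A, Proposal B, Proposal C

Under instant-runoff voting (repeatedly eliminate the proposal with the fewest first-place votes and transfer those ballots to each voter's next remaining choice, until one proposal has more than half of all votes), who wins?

Round 1: Proposal A 12, Proposal B 5, Proposal C 7, Proposal D 0, Proposal E 11. Proposal D eliminated.
Round 2: Proposal A 12, Proposal B 5, Proposal C 7, Proposal E 11. Proposal B eliminated.
Round 3: Proposal A 17, Proposal C 7, Proposal E 11. Proposal C eliminated.
Round 4: Proposal A 17, Proposal E 18. Proposal E has a majority (≥18).

Proposal E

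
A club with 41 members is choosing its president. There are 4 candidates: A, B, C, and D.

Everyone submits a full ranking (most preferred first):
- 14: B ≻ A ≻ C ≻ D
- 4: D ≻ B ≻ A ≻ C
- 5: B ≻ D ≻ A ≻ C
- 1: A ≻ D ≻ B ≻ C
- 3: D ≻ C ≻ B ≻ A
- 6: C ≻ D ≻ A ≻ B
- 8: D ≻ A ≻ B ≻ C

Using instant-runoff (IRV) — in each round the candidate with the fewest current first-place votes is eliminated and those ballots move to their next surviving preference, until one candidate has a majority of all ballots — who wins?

D

Round 1: A 1, B 19, C 6, D 15. A eliminated.
Round 2: B 19, C 6, D 16. C eliminated.
Round 3: B 19, D 22. D has a majority (≥21).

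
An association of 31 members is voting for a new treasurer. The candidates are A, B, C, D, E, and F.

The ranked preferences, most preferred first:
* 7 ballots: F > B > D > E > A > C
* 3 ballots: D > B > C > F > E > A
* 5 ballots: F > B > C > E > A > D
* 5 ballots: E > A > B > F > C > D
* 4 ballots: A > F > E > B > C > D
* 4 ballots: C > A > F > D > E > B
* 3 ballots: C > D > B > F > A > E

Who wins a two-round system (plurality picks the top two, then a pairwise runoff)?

F

Round 1 first-place votes: A 4, B 0, C 7, D 3, E 5, F 12. F and C advance.
Runoff: F is ranked above C on 21 ballots, C above F on 10.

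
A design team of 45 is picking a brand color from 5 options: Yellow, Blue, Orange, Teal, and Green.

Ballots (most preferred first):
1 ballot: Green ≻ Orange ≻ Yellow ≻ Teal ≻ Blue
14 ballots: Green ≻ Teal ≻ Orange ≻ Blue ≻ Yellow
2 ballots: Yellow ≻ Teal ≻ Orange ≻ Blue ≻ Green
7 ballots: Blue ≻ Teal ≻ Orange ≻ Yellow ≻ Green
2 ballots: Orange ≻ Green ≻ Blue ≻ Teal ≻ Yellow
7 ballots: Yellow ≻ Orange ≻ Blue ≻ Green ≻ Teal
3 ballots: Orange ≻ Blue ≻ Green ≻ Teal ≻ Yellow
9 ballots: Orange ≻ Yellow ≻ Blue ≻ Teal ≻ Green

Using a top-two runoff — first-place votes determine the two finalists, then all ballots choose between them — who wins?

Orange

Round 1 first-place votes: Yellow 9, Blue 7, Orange 14, Teal 0, Green 15. Green and Orange advance.
Runoff: Green is ranked above Orange on 15 ballots, Orange above Green on 30.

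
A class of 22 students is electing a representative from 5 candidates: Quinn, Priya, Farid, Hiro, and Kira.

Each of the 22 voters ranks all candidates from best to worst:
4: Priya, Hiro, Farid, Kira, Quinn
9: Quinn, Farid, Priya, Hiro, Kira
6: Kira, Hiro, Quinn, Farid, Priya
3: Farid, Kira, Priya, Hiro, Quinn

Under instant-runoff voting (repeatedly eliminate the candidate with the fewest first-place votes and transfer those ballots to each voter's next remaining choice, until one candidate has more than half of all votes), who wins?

Round 1: Quinn 9, Priya 4, Farid 3, Hiro 0, Kira 6. Hiro eliminated.
Round 2: Quinn 9, Priya 4, Farid 3, Kira 6. Farid eliminated.
Round 3: Quinn 9, Priya 4, Kira 9. Priya eliminated.
Round 4: Quinn 9, Kira 13. Kira has a majority (≥12).

Kira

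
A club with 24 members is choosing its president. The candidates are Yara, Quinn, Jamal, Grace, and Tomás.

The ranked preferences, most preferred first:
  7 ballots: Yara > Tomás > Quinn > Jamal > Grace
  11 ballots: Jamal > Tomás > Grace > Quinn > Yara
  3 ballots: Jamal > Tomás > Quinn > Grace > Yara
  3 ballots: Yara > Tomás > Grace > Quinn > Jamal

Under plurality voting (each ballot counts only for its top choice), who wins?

Jamal

First-place votes: Yara 10, Quinn 0, Jamal 14, Grace 0, Tomás 0.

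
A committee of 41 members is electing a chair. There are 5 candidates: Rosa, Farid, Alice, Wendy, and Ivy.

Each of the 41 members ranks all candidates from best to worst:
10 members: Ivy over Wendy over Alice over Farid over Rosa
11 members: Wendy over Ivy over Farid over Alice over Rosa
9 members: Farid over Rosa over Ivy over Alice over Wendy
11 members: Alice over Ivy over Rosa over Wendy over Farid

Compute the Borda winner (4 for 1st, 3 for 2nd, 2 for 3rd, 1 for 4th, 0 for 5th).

Rosa: 10×0 + 11×0 + 9×3 + 11×2 = 49
Farid: 10×1 + 11×2 + 9×4 + 11×0 = 68
Alice: 10×2 + 11×1 + 9×1 + 11×4 = 84
Wendy: 10×3 + 11×4 + 9×0 + 11×1 = 85
Ivy: 10×4 + 11×3 + 9×2 + 11×3 = 124

Ivy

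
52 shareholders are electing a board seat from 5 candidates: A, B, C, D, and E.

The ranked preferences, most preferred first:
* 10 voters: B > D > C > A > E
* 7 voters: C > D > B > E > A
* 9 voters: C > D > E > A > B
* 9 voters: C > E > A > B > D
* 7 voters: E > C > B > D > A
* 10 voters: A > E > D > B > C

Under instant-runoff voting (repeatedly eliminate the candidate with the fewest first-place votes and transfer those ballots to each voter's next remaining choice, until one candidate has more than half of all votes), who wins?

Round 1: A 10, B 10, C 25, D 0, E 7. D eliminated.
Round 2: A 10, B 10, C 25, E 7. E eliminated.
Round 3: A 10, B 10, C 32. C has a majority (≥27).

C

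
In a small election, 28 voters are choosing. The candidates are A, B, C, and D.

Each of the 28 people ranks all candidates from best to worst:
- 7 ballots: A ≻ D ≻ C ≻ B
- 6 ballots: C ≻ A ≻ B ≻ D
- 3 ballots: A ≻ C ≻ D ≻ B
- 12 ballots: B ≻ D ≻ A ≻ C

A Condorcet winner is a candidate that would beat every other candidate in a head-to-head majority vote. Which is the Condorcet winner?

A vs B: 16–12
A vs C: 22–6
A vs D: 16–12
A beats every other candidate.

A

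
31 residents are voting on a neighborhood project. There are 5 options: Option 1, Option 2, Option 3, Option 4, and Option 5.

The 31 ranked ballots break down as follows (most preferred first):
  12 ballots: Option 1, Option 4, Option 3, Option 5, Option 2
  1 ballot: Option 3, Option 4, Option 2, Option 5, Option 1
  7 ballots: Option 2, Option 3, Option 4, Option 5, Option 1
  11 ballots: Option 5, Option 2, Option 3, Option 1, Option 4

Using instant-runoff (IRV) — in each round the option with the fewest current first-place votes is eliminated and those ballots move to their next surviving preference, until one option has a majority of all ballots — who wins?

Option 5

Round 1: Option 1 12, Option 2 7, Option 3 1, Option 4 0, Option 5 11. Option 4 eliminated.
Round 2: Option 1 12, Option 2 7, Option 3 1, Option 5 11. Option 3 eliminated.
Round 3: Option 1 12, Option 2 8, Option 5 11. Option 2 eliminated.
Round 4: Option 1 12, Option 5 19. Option 5 has a majority (≥16).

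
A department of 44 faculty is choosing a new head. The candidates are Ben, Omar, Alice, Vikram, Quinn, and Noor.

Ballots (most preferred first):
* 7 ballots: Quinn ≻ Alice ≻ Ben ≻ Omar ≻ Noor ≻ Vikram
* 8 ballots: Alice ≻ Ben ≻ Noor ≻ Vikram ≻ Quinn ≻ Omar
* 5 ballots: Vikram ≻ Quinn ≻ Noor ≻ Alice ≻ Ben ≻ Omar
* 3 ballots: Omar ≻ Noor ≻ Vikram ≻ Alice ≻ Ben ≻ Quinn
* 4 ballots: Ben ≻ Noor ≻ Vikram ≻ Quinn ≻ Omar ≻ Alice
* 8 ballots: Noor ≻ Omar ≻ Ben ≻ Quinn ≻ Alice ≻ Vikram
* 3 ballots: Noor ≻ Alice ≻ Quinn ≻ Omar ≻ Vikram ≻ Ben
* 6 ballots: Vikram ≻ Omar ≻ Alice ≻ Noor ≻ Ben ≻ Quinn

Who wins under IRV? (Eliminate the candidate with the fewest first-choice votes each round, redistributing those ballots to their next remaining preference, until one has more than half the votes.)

Noor

Round 1: Ben 4, Omar 3, Alice 8, Vikram 11, Quinn 7, Noor 11. Omar eliminated.
Round 2: Ben 4, Alice 8, Vikram 11, Quinn 7, Noor 14. Ben eliminated.
Round 3: Alice 8, Vikram 11, Quinn 7, Noor 18. Quinn eliminated.
Round 4: Alice 15, Vikram 11, Noor 18. Vikram eliminated.
Round 5: Alice 21, Noor 23. Noor has a majority (≥23).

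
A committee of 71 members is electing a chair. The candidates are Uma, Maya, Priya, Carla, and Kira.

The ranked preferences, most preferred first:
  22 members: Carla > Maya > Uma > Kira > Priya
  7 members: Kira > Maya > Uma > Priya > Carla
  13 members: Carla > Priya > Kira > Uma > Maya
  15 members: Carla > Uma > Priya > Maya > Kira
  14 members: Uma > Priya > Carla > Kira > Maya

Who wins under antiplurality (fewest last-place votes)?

Uma

Last-place votes: Uma 0, Maya 27, Priya 22, Carla 7, Kira 15.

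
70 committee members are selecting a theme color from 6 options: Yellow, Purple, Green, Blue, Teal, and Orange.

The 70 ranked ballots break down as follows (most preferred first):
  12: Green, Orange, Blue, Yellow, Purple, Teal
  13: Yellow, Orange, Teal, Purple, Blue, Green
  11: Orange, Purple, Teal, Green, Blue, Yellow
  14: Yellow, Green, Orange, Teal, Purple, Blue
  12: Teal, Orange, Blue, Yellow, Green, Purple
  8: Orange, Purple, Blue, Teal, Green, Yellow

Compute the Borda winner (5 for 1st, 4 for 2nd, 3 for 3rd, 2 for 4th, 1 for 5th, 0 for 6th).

Orange

Yellow: 12×2 + 13×5 + 11×0 + 14×5 + 12×2 + 8×0 = 183
Purple: 12×1 + 13×2 + 11×4 + 14×1 + 12×0 + 8×4 = 128
Green: 12×5 + 13×0 + 11×2 + 14×4 + 12×1 + 8×1 = 158
Blue: 12×3 + 13×1 + 11×1 + 14×0 + 12×3 + 8×3 = 120
Teal: 12×0 + 13×3 + 11×3 + 14×2 + 12×5 + 8×2 = 176
Orange: 12×4 + 13×4 + 11×5 + 14×3 + 12×4 + 8×5 = 285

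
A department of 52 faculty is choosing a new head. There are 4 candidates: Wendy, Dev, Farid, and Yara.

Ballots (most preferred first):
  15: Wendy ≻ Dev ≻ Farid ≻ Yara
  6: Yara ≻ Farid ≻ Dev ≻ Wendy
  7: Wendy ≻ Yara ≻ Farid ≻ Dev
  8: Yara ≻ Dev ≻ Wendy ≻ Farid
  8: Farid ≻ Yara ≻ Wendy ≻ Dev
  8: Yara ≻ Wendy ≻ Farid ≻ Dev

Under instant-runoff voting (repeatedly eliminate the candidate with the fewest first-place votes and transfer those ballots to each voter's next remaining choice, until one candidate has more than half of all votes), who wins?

Yara

Round 1: Wendy 22, Dev 0, Farid 8, Yara 22. Dev eliminated.
Round 2: Wendy 22, Farid 8, Yara 22. Farid eliminated.
Round 3: Wendy 22, Yara 30. Yara has a majority (≥27).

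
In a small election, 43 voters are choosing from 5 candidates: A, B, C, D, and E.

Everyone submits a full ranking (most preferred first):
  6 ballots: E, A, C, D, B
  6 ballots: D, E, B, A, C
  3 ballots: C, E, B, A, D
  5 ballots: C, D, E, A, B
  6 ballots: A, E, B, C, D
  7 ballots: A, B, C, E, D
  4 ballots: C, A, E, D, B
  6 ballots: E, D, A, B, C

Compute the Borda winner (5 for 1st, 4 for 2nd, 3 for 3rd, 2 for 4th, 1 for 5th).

A: 6×4 + 6×2 + 3×2 + 5×2 + 6×5 + 7×5 + 4×4 + 6×3 = 151
B: 6×1 + 6×3 + 3×3 + 5×1 + 6×3 + 7×4 + 4×1 + 6×2 = 100
C: 6×3 + 6×1 + 3×5 + 5×5 + 6×2 + 7×3 + 4×5 + 6×1 = 123
D: 6×2 + 6×5 + 3×1 + 5×4 + 6×1 + 7×1 + 4×2 + 6×4 = 110
E: 6×5 + 6×4 + 3×4 + 5×3 + 6×4 + 7×2 + 4×3 + 6×5 = 161

E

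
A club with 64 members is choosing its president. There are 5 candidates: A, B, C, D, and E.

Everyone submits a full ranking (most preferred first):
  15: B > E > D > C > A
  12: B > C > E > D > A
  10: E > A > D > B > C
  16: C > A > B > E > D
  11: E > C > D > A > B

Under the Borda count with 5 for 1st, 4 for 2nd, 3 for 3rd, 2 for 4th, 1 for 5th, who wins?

E

A: 15×1 + 12×1 + 10×4 + 16×4 + 11×2 = 153
B: 15×5 + 12×5 + 10×2 + 16×3 + 11×1 = 214
C: 15×2 + 12×4 + 10×1 + 16×5 + 11×4 = 212
D: 15×3 + 12×2 + 10×3 + 16×1 + 11×3 = 148
E: 15×4 + 12×3 + 10×5 + 16×2 + 11×5 = 233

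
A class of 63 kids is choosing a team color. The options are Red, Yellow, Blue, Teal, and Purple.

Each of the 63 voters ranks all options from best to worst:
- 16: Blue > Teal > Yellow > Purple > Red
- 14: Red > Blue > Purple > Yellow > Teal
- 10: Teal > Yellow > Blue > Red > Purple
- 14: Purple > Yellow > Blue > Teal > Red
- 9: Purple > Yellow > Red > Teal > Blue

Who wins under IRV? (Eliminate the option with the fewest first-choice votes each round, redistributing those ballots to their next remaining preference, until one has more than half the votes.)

Blue

Round 1: Red 14, Yellow 0, Blue 16, Teal 10, Purple 23. Yellow eliminated.
Round 2: Red 14, Blue 16, Teal 10, Purple 23. Teal eliminated.
Round 3: Red 14, Blue 26, Purple 23. Red eliminated.
Round 4: Blue 40, Purple 23. Blue has a majority (≥32).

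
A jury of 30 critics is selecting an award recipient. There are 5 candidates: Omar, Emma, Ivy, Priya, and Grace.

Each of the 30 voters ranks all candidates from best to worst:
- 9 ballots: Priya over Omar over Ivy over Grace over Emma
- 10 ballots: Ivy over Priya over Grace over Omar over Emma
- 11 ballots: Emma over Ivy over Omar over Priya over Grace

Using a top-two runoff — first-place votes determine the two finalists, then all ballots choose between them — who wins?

Round 1 first-place votes: Omar 0, Emma 11, Ivy 10, Priya 9, Grace 0. Emma and Ivy advance.
Runoff: Emma is ranked above Ivy on 11 ballots, Ivy above Emma on 19.

Ivy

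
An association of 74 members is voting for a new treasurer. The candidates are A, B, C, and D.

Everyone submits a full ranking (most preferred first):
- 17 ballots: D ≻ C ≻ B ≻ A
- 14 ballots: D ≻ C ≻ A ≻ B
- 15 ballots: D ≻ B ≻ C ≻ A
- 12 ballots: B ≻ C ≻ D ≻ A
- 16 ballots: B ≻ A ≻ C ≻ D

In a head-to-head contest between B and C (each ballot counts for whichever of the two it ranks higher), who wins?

B is ranked above C on 43 ballots; C above B on 31.

B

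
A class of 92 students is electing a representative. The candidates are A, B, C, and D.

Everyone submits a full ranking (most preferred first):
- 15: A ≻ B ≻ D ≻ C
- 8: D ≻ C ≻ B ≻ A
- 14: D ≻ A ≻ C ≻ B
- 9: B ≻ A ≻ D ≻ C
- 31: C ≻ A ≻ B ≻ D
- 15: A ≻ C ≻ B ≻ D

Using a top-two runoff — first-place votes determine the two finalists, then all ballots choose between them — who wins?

Round 1 first-place votes: A 30, B 9, C 31, D 22. C and A advance.
Runoff: C is ranked above A on 39 ballots, A above C on 53.

A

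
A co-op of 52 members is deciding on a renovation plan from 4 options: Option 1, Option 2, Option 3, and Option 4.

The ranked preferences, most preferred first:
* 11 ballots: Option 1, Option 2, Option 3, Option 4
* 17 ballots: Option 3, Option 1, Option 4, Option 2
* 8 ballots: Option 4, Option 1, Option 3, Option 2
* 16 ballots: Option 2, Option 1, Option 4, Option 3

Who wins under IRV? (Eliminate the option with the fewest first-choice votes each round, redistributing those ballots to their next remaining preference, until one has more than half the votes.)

Round 1: Option 1 11, Option 2 16, Option 3 17, Option 4 8. Option 4 eliminated.
Round 2: Option 1 19, Option 2 16, Option 3 17. Option 2 eliminated.
Round 3: Option 1 35, Option 3 17. Option 1 has a majority (≥27).

Option 1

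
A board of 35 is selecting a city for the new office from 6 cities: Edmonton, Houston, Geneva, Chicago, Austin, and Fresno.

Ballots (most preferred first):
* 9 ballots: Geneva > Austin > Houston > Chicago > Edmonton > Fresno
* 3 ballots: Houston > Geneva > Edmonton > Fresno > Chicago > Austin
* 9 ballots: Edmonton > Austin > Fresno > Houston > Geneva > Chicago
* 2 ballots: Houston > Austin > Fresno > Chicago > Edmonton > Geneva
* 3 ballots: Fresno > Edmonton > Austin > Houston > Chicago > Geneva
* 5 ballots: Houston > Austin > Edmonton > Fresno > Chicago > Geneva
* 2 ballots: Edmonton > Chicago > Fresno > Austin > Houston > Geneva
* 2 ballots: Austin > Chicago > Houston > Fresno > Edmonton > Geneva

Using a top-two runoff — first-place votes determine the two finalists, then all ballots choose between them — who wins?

Round 1 first-place votes: Edmonton 11, Houston 10, Geneva 9, Chicago 0, Austin 2, Fresno 3. Edmonton and Houston advance.
Runoff: Edmonton is ranked above Houston on 14 ballots, Houston above Edmonton on 21.

Houston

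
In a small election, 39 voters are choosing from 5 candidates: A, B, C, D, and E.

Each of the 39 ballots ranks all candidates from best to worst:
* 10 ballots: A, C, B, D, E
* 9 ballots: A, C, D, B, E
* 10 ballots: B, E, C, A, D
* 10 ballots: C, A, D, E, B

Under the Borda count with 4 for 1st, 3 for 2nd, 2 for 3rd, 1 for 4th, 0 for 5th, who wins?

A: 10×4 + 9×4 + 10×1 + 10×3 = 116
B: 10×2 + 9×1 + 10×4 + 10×0 = 69
C: 10×3 + 9×3 + 10×2 + 10×4 = 117
D: 10×1 + 9×2 + 10×0 + 10×2 = 48
E: 10×0 + 9×0 + 10×3 + 10×1 = 40

C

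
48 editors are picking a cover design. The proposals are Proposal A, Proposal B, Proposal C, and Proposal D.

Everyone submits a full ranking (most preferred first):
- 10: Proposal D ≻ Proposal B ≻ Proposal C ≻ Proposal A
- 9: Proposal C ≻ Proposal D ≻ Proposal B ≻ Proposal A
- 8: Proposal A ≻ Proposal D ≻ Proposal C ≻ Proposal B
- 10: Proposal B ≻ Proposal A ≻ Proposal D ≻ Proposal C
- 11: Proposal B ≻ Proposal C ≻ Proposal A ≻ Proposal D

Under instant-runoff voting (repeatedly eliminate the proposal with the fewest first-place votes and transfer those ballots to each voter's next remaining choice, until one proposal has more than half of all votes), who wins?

Round 1: Proposal A 8, Proposal B 21, Proposal C 9, Proposal D 10. Proposal A eliminated.
Round 2: Proposal B 21, Proposal C 9, Proposal D 18. Proposal C eliminated.
Round 3: Proposal B 21, Proposal D 27. Proposal D has a majority (≥25).

Proposal D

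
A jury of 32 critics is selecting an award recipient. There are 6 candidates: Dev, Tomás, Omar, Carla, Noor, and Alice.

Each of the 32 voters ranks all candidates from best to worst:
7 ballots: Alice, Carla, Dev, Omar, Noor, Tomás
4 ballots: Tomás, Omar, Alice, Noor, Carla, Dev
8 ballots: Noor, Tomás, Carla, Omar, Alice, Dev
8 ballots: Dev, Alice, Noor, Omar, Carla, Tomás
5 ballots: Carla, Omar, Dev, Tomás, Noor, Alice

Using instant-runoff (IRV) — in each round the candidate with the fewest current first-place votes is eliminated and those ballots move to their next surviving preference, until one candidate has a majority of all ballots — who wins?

Alice

Round 1: Dev 8, Tomás 4, Omar 0, Carla 5, Noor 8, Alice 7. Omar eliminated.
Round 2: Dev 8, Tomás 4, Carla 5, Noor 8, Alice 7. Tomás eliminated.
Round 3: Dev 8, Carla 5, Noor 8, Alice 11. Carla eliminated.
Round 4: Dev 13, Noor 8, Alice 11. Noor eliminated.
Round 5: Dev 13, Alice 19. Alice has a majority (≥17).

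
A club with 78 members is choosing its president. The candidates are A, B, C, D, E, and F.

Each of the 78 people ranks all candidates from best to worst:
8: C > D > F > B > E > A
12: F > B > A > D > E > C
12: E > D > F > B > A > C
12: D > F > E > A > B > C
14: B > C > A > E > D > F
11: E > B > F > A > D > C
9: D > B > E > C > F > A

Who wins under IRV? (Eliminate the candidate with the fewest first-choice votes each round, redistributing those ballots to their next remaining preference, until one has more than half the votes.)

D

Round 1: A 0, B 14, C 8, D 21, E 23, F 12. A eliminated.
Round 2: B 14, C 8, D 21, E 23, F 12. C eliminated.
Round 3: B 14, D 29, E 23, F 12. F eliminated.
Round 4: B 26, D 29, E 23. E eliminated.
Round 5: B 37, D 41. D has a majority (≥40).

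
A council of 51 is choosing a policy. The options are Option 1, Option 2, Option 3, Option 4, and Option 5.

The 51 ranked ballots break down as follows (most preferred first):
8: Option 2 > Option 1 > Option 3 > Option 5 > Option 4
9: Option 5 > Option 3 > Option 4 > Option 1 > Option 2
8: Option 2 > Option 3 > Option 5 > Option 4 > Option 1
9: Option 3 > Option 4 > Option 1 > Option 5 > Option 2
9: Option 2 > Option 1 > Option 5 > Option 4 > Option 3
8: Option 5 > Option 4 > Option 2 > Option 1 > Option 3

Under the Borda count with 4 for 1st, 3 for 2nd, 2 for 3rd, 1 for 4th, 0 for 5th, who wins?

Option 1: 8×3 + 9×1 + 8×0 + 9×2 + 9×3 + 8×1 = 86
Option 2: 8×4 + 9×0 + 8×4 + 9×0 + 9×4 + 8×2 = 116
Option 3: 8×2 + 9×3 + 8×3 + 9×4 + 9×0 + 8×0 = 103
Option 4: 8×0 + 9×2 + 8×1 + 9×3 + 9×1 + 8×3 = 86
Option 5: 8×1 + 9×4 + 8×2 + 9×1 + 9×2 + 8×4 = 119

Option 5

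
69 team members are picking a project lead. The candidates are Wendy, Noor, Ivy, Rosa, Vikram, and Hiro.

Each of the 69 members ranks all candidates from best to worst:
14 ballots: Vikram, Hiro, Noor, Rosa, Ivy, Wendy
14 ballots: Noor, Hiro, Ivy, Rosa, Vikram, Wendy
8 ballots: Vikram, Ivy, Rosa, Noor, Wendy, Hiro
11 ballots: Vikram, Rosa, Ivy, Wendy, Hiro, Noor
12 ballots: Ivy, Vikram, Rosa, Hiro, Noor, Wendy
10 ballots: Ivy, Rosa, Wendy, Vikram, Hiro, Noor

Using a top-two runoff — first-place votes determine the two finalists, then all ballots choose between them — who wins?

Ivy

Round 1 first-place votes: Wendy 0, Noor 14, Ivy 22, Rosa 0, Vikram 33, Hiro 0. Vikram and Ivy advance.
Runoff: Vikram is ranked above Ivy on 33 ballots, Ivy above Vikram on 36.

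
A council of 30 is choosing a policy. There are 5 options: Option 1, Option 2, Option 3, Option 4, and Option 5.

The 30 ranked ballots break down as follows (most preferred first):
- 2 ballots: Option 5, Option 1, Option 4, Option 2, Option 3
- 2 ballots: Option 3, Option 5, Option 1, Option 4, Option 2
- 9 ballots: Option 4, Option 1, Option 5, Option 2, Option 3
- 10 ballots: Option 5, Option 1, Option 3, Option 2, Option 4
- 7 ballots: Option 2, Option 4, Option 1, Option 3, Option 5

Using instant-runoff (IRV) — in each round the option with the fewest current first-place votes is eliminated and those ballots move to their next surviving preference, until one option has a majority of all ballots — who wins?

Round 1: Option 1 0, Option 2 7, Option 3 2, Option 4 9, Option 5 12. Option 1 eliminated.
Round 2: Option 2 7, Option 3 2, Option 4 9, Option 5 12. Option 3 eliminated.
Round 3: Option 2 7, Option 4 9, Option 5 14. Option 2 eliminated.
Round 4: Option 4 16, Option 5 14. Option 4 has a majority (≥16).

Option 4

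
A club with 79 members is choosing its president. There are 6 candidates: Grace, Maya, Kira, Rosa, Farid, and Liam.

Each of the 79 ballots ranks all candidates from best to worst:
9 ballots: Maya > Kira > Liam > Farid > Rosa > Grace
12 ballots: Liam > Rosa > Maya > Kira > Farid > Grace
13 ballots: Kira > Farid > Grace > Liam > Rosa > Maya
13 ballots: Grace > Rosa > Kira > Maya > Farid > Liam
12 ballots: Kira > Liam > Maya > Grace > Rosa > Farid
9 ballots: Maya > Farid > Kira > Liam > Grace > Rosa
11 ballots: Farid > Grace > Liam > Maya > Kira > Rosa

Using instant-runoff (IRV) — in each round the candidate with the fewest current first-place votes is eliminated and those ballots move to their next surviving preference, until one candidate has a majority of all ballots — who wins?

Round 1: Grace 13, Maya 18, Kira 25, Rosa 0, Farid 11, Liam 12. Rosa eliminated.
Round 2: Grace 13, Maya 18, Kira 25, Farid 11, Liam 12. Farid eliminated.
Round 3: Grace 24, Maya 18, Kira 25, Liam 12. Liam eliminated.
Round 4: Grace 24, Maya 30, Kira 25. Grace eliminated.
Round 5: Maya 41, Kira 38. Maya has a majority (≥40).

Maya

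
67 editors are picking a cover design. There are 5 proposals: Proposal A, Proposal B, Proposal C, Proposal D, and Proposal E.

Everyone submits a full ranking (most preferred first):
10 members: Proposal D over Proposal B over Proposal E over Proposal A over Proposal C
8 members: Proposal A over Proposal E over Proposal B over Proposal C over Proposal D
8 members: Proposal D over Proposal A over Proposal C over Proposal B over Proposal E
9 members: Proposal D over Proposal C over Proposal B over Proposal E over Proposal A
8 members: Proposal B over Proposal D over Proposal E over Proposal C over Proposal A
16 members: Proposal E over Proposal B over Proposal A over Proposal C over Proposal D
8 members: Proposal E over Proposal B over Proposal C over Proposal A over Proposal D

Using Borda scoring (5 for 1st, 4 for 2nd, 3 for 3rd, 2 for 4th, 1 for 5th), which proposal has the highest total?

Proposal A: 10×2 + 8×5 + 8×4 + 9×1 + 8×1 + 16×3 + 8×2 = 173
Proposal B: 10×4 + 8×3 + 8×2 + 9×3 + 8×5 + 16×4 + 8×4 = 243
Proposal C: 10×1 + 8×2 + 8×3 + 9×4 + 8×2 + 16×2 + 8×3 = 158
Proposal D: 10×5 + 8×1 + 8×5 + 9×5 + 8×4 + 16×1 + 8×1 = 199
Proposal E: 10×3 + 8×4 + 8×1 + 9×2 + 8×3 + 16×5 + 8×5 = 232

Proposal B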